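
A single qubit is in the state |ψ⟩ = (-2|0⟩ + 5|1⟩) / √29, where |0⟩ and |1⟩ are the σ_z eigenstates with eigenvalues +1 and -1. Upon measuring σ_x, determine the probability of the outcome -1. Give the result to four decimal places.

|-x⟩ = (|0⟩ - |1⟩)/√2, so ⟨-x|ψ⟩ = (-7) / (√2·√29).
P = |-7|² / 58 = 49/58.

0.8448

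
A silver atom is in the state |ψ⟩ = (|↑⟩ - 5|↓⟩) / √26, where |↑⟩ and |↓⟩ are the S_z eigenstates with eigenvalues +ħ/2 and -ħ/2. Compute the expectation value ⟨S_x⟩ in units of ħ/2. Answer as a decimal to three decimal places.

⟨σ_x⟩ = 2 Re(a* b)/(|a|²+|b|²) with a = 1, b = -5.
a* b = -5, so ⟨σ_x⟩ = -10/26.
⟨S_x⟩ = (ħ/2)·⟨σ_x⟩.

-0.385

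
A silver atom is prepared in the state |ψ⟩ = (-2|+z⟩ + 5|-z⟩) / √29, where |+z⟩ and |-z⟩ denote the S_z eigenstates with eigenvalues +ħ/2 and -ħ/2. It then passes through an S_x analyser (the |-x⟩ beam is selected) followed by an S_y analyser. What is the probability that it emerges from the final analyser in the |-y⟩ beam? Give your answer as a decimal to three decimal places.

First analyser (S_x): P(|-x⟩) = |⟨-x|ψ⟩|² = 49/58.
After stage 1 the state is |-x⟩; P(|-y⟩) = |⟨-y|-x⟩|² = 1/2.
Joint probability = 49/58 × 1/2 = 0.422.

0.422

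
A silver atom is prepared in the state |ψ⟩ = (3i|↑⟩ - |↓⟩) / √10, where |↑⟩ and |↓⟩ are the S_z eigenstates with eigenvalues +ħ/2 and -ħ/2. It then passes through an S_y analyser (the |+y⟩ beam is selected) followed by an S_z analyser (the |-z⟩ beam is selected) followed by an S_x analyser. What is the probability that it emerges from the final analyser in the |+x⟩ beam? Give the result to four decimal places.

0.2000

First analyser (S_y): P(|+y⟩) = |⟨+y|ψ⟩|² = 16/20.
After stage 1 the state is |+y⟩; P(|-z⟩) = |⟨-z|+y⟩|² = 1/2.
After stage 2 the state is |-z⟩; P(|+x⟩) = |⟨+x|-z⟩|² = 1/2.
Joint probability = 16/20 × 1/2 × 1/2 = 0.2000.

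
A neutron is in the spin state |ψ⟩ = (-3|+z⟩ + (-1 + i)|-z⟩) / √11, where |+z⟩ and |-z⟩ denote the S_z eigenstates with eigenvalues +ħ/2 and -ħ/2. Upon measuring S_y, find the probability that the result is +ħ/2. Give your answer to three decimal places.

0.227

|+y⟩ = (|+z⟩ + i|-z⟩)/√2, so ⟨+y|ψ⟩ = (-2 + i) / (√2·√11).
P = |-2 + i|² / 22 = 5/22.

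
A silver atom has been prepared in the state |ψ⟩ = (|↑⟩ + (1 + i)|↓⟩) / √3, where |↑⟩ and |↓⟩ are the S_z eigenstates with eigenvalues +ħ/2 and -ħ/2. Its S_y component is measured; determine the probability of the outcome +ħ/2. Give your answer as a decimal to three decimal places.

0.833

|+y⟩ = (|↑⟩ + i|↓⟩)/√2, so ⟨+y|ψ⟩ = (2 - i) / (√2·√3).
P = |2 - i|² / 6 = 5/6.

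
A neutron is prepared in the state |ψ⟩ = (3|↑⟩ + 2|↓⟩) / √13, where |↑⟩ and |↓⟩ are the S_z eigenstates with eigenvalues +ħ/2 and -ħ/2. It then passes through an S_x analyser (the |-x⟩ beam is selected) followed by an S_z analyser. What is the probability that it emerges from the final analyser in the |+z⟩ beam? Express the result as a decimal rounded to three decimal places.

0.019

First analyser (S_x): P(|-x⟩) = |⟨-x|ψ⟩|² = 1/26.
After stage 1 the state is |-x⟩; P(|+z⟩) = |⟨+z|-x⟩|² = 1/2.
Joint probability = 1/26 × 1/2 = 0.019.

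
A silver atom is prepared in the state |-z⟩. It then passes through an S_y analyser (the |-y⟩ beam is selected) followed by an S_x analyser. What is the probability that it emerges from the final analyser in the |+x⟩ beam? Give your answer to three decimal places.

First analyser (S_y): from |-z⟩, P(|-y⟩) = 1/2.
After stage 1 the state is |-y⟩; P(|+x⟩) = |⟨+x|-y⟩|² = 1/2.
Joint probability = 1/2 × 1/2 = 0.250.

0.250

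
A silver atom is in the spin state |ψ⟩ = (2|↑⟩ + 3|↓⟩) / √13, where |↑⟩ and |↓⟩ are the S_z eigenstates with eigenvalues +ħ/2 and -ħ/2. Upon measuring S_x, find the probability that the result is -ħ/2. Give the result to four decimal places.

|-x⟩ = (|↑⟩ - |↓⟩)/√2, so ⟨-x|ψ⟩ = (-1) / (√2·√13).
P = |-1|² / 26 = 1/26.

0.0385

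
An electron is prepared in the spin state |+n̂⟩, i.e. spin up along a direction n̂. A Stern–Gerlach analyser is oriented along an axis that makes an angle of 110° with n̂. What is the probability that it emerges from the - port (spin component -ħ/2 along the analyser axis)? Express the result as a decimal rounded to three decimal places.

For spin-½, the probability of finding spin-up along an axis at angle θ to the initial spin direction is cos²(θ/2); spin-down is sin²(θ/2).
θ = 110°, so P = sin²(55°) ≈ 0.671.

0.671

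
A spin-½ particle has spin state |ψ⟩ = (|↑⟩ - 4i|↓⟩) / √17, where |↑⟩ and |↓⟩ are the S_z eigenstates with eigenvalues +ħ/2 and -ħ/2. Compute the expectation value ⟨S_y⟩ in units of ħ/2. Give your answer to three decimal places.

-0.471

⟨σ_y⟩ = 2 Im(a* b)/(|a|²+|b|²) with a = 1, b = -4i.
a* b = -4i, so ⟨σ_y⟩ = -8/17.
⟨S_y⟩ = (ħ/2)·⟨σ_y⟩.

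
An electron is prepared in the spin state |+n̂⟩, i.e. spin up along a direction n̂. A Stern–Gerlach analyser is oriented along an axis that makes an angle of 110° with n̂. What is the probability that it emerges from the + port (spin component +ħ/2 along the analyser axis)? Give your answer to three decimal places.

0.329

For spin-½, the probability of finding spin-up along an axis at angle θ to the initial spin direction is cos²(θ/2); spin-down is sin²(θ/2).
θ = 110°, so P = cos²(55°) ≈ 0.329.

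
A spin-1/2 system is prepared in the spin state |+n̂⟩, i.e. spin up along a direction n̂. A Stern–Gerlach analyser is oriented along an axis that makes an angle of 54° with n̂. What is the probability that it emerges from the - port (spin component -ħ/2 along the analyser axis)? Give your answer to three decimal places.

For spin-½, the probability of finding spin-up along an axis at angle θ to the initial spin direction is cos²(θ/2); spin-down is sin²(θ/2).
θ = 54°, so P = sin²(27°) ≈ 0.206.

0.206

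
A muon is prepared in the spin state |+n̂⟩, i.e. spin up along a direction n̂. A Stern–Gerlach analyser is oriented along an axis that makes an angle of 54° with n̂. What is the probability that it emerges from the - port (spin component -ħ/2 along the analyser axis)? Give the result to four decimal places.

For spin-½, the probability of finding spin-up along an axis at angle θ to the initial spin direction is cos²(θ/2); spin-down is sin²(θ/2).
θ = 54°, so P = sin²(27°) ≈ 0.2061.

0.2061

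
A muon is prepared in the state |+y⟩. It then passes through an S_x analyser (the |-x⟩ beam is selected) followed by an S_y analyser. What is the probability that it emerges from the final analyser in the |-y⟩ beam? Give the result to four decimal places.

First analyser (S_x): from |+y⟩, P(|-x⟩) = 1/2.
After stage 1 the state is |-x⟩; P(|-y⟩) = |⟨-y|-x⟩|² = 1/2.
Joint probability = 1/2 × 1/2 = 0.2500.

0.2500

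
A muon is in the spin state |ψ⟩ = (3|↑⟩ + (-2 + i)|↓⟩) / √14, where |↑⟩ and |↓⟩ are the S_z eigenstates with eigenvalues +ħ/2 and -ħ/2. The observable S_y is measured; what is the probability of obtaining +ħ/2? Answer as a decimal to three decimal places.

0.714

|+y⟩ = (|↑⟩ + i|↓⟩)/√2, so ⟨+y|ψ⟩ = (4 + 2i) / (√2·√14).
P = |4 + 2i|² / 28 = 20/28.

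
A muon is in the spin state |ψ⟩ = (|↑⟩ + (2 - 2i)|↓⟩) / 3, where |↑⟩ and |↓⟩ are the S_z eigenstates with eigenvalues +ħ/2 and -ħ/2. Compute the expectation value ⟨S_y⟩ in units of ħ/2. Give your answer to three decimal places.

-0.444

⟨σ_y⟩ = 2 Im(a* b)/(|a|²+|b|²) with a = 1, b = (2 - 2i).
a* b = (2 - 2i), so ⟨σ_y⟩ = -4/9.
⟨S_y⟩ = (ħ/2)·⟨σ_y⟩.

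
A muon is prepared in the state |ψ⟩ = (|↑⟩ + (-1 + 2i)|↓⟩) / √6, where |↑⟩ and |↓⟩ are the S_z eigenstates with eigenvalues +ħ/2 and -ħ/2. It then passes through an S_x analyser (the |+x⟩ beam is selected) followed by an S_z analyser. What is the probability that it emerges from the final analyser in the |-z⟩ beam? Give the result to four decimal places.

0.1667

First analyser (S_x): P(|+x⟩) = |⟨+x|ψ⟩|² = 4/12.
After stage 1 the state is |+x⟩; P(|-z⟩) = |⟨-z|+x⟩|² = 1/2.
Joint probability = 4/12 × 1/2 = 0.1667.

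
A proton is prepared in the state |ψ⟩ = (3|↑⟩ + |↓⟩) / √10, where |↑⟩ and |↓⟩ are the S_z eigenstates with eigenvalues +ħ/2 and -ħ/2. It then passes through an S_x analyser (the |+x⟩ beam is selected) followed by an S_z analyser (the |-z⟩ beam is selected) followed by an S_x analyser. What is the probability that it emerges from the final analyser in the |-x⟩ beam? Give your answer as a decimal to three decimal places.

First analyser (S_x): P(|+x⟩) = |⟨+x|ψ⟩|² = 16/20.
After stage 1 the state is |+x⟩; P(|-z⟩) = |⟨-z|+x⟩|² = 1/2.
After stage 2 the state is |-z⟩; P(|-x⟩) = |⟨-x|-z⟩|² = 1/2.
Joint probability = 16/20 × 1/2 × 1/2 = 0.200.

0.200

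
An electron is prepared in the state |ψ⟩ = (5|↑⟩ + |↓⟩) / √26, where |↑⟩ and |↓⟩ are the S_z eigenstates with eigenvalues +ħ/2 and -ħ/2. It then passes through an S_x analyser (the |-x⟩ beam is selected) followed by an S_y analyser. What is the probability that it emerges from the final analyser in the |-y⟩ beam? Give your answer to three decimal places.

First analyser (S_x): P(|-x⟩) = |⟨-x|ψ⟩|² = 16/52.
After stage 1 the state is |-x⟩; P(|-y⟩) = |⟨-y|-x⟩|² = 1/2.
Joint probability = 16/52 × 1/2 = 0.154.

0.154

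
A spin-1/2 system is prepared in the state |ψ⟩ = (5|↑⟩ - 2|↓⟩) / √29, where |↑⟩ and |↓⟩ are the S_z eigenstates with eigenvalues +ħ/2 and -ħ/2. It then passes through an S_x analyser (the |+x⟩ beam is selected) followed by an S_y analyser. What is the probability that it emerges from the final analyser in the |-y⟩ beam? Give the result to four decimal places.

First analyser (S_x): P(|+x⟩) = |⟨+x|ψ⟩|² = 9/58.
After stage 1 the state is |+x⟩; P(|-y⟩) = |⟨-y|+x⟩|² = 1/2.
Joint probability = 9/58 × 1/2 = 0.0776.

0.0776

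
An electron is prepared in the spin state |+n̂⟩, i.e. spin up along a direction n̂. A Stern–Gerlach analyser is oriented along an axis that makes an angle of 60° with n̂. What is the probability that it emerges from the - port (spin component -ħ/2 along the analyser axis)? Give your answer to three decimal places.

0.250

For spin-½, the probability of finding spin-up along an axis at angle θ to the initial spin direction is cos²(θ/2); spin-down is sin²(θ/2).
θ = 60°, so P = sin²(30°) ≈ 0.250.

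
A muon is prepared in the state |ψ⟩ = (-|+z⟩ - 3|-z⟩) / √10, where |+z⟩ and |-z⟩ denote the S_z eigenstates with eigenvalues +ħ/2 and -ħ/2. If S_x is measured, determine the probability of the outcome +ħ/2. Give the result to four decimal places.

|+x⟩ = (|+z⟩ + |-z⟩)/√2, so ⟨+x|ψ⟩ = (-4) / (√2·√10).
P = |-4|² / 20 = 16/20.

0.8000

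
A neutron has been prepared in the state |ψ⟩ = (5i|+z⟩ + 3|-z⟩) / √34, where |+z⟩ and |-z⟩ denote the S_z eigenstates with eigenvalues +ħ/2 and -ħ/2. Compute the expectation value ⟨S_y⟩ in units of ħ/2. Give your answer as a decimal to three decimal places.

⟨σ_y⟩ = 2 Im(a* b)/(|a|²+|b|²) with a = 5i, b = 3.
a* b = -15i, so ⟨σ_y⟩ = -30/34.
⟨S_y⟩ = (ħ/2)·⟨σ_y⟩.

-0.882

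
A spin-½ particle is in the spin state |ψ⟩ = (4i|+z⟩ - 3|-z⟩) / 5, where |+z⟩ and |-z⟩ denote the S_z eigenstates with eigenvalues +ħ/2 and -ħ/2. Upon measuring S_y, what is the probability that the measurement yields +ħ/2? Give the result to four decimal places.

|+y⟩ = (|+z⟩ + i|-z⟩)/√2, so ⟨+y|ψ⟩ = (7i) / (√2·5).
P = |7i|² / 50 = 49/50.

0.9800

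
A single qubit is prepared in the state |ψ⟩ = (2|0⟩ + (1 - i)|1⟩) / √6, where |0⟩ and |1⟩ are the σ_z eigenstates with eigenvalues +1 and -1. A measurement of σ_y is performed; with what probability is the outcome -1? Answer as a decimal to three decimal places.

0.833

|-y⟩ = (|0⟩ - i|1⟩)/√2, so ⟨-y|ψ⟩ = (3 + i) / (√2·√6).
P = |3 + i|² / 12 = 10/12.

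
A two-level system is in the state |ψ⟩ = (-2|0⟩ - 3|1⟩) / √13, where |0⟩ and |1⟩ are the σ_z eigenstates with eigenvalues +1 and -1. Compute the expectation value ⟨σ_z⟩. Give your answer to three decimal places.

⟨σ_z⟩ = |a|² - |b|² divided by |a|²+|b|², with a, b the |0⟩, |1⟩ amplitudes.
= (4 - 9)/13 = -5/13.

-0.385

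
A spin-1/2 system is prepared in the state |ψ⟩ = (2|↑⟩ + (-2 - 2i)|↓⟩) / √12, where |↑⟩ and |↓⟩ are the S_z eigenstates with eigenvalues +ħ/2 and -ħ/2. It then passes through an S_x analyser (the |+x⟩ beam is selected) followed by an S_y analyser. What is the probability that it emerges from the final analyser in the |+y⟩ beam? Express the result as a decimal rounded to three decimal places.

First analyser (S_x): P(|+x⟩) = |⟨+x|ψ⟩|² = 4/24.
After stage 1 the state is |+x⟩; P(|+y⟩) = |⟨+y|+x⟩|² = 1/2.
Joint probability = 4/24 × 1/2 = 0.083.

0.083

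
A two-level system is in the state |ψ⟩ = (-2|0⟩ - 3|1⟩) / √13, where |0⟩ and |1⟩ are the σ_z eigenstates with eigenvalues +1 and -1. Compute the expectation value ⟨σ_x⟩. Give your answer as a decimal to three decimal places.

⟨σ_x⟩ = 2 Re(a* b)/(|a|²+|b|²) with a = -2, b = -3.
a* b = 6, so ⟨σ_x⟩ = 12/13.

0.923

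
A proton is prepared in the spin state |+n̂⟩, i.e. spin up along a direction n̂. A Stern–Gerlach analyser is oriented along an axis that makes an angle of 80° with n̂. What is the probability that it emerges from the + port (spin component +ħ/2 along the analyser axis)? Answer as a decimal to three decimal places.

0.587

For spin-½, the probability of finding spin-up along an axis at angle θ to the initial spin direction is cos²(θ/2); spin-down is sin²(θ/2).
θ = 80°, so P = cos²(40°) ≈ 0.587.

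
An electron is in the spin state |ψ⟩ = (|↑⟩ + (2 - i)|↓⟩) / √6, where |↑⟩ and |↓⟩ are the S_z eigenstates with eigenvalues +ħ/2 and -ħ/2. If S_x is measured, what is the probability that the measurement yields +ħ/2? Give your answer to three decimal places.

0.833

|+x⟩ = (|↑⟩ + |↓⟩)/√2, so ⟨+x|ψ⟩ = (3 - i) / (√2·√6).
P = |3 - i|² / 12 = 10/12.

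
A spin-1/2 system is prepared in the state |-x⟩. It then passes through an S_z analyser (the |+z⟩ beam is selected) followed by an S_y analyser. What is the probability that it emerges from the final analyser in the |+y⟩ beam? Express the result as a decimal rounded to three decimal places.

0.250

First analyser (S_z): from |-x⟩, P(|+z⟩) = 1/2.
After stage 1 the state is |+z⟩; P(|+y⟩) = |⟨+y|+z⟩|² = 1/2.
Joint probability = 1/2 × 1/2 = 0.250.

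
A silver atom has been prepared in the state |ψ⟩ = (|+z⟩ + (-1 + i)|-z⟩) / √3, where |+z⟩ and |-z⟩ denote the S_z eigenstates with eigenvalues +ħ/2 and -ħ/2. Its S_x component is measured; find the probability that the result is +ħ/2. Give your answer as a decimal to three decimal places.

|+x⟩ = (|+z⟩ + |-z⟩)/√2, so ⟨+x|ψ⟩ = (i) / (√2·√3).
P = |i|² / 6 = 1/6.

0.167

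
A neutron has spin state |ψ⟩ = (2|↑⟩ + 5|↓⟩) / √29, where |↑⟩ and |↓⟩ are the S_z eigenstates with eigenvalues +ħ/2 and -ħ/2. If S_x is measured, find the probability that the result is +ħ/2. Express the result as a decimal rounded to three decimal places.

0.845

|+x⟩ = (|↑⟩ + |↓⟩)/√2, so ⟨+x|ψ⟩ = (7) / (√2·√29).
P = |7|² / 58 = 49/58.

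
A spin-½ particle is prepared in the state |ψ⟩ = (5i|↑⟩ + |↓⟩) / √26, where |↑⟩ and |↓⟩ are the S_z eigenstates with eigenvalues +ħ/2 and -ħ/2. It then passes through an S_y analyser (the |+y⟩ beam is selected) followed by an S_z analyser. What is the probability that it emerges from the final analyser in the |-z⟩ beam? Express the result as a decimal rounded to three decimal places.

First analyser (S_y): P(|+y⟩) = |⟨+y|ψ⟩|² = 16/52.
After stage 1 the state is |+y⟩; P(|-z⟩) = |⟨-z|+y⟩|² = 1/2.
Joint probability = 16/52 × 1/2 = 0.154.

0.154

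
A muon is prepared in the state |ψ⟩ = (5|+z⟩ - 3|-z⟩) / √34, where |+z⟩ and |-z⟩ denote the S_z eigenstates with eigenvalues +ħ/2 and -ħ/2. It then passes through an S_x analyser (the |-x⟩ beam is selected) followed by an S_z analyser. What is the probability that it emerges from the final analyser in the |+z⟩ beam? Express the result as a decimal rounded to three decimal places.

0.471

First analyser (S_x): P(|-x⟩) = |⟨-x|ψ⟩|² = 64/68.
After stage 1 the state is |-x⟩; P(|+z⟩) = |⟨+z|-x⟩|² = 1/2.
Joint probability = 64/68 × 1/2 = 0.471.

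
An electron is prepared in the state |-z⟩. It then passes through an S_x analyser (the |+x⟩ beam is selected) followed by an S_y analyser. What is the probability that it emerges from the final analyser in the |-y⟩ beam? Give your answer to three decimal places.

0.250

First analyser (S_x): from |-z⟩, P(|+x⟩) = 1/2.
After stage 1 the state is |+x⟩; P(|-y⟩) = |⟨-y|+x⟩|² = 1/2.
Joint probability = 1/2 × 1/2 = 0.250.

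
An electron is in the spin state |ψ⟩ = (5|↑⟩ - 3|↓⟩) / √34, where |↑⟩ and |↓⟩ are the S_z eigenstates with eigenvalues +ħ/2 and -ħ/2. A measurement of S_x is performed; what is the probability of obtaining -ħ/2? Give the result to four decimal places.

0.9412

|-x⟩ = (|↑⟩ - |↓⟩)/√2, so ⟨-x|ψ⟩ = (8) / (√2·√34).
P = |8|² / 68 = 64/68.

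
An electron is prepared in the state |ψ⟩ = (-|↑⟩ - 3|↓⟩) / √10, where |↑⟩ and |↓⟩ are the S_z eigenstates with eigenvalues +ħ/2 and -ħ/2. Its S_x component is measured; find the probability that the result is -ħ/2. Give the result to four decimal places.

|-x⟩ = (|↑⟩ - |↓⟩)/√2, so ⟨-x|ψ⟩ = (2) / (√2·√10).
P = |2|² / 20 = 4/20.

0.2000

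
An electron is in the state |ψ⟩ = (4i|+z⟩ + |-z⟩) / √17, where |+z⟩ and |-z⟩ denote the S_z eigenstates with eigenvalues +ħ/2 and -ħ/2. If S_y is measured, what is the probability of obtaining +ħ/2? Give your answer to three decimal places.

0.265

|+y⟩ = (|+z⟩ + i|-z⟩)/√2, so ⟨+y|ψ⟩ = (3i) / (√2·√17).
P = |3i|² / 34 = 9/34.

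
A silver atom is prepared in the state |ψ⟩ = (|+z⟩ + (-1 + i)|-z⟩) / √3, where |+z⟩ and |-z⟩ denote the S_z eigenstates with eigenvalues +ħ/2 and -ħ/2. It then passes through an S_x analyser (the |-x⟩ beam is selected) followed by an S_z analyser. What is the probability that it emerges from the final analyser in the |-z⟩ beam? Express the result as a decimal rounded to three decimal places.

First analyser (S_x): P(|-x⟩) = |⟨-x|ψ⟩|² = 5/6.
After stage 1 the state is |-x⟩; P(|-z⟩) = |⟨-z|-x⟩|² = 1/2.
Joint probability = 5/6 × 1/2 = 0.417.

0.417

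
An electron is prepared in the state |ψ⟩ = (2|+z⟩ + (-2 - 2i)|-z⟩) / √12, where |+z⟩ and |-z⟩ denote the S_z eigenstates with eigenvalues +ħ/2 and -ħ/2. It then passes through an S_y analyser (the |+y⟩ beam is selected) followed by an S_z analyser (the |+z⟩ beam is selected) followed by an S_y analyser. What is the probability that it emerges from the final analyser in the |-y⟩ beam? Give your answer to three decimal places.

0.042

First analyser (S_y): P(|+y⟩) = |⟨+y|ψ⟩|² = 4/24.
After stage 1 the state is |+y⟩; P(|+z⟩) = |⟨+z|+y⟩|² = 1/2.
After stage 2 the state is |+z⟩; P(|-y⟩) = |⟨-y|+z⟩|² = 1/2.
Joint probability = 4/24 × 1/2 × 1/2 = 0.042.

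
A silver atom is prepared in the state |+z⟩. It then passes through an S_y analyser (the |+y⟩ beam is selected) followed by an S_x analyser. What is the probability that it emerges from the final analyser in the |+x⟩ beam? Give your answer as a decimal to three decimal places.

0.250

First analyser (S_y): from |+z⟩, P(|+y⟩) = 1/2.
After stage 1 the state is |+y⟩; P(|+x⟩) = |⟨+x|+y⟩|² = 1/2.
Joint probability = 1/2 × 1/2 = 0.250.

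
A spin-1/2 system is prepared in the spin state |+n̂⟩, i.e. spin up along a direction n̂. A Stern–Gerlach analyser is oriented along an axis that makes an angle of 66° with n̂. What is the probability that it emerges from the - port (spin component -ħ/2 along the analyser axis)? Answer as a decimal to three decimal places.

0.297

For spin-½, the probability of finding spin-up along an axis at angle θ to the initial spin direction is cos²(θ/2); spin-down is sin²(θ/2).
θ = 66°, so P = sin²(33°) ≈ 0.297.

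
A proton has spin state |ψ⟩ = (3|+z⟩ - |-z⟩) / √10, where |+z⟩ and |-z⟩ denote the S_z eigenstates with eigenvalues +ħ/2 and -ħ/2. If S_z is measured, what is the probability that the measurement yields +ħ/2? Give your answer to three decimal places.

The +ħ/2 outcome corresponds to |+z⟩. Its amplitude in |ψ⟩ is 3/√10.
P = |3|² / 10 = 9/10.

0.900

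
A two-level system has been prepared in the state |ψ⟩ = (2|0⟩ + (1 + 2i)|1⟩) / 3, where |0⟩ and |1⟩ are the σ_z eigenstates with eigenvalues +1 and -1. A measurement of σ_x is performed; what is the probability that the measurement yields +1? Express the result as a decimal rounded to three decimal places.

0.722

|+x⟩ = (|0⟩ + |1⟩)/√2, so ⟨+x|ψ⟩ = (3 + 2i) / (√2·3).
P = |3 + 2i|² / 18 = 13/18.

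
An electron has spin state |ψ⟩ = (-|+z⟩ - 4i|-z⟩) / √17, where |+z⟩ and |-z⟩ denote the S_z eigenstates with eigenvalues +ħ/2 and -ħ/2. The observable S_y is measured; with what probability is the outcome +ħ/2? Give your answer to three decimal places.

0.735

|+y⟩ = (|+z⟩ + i|-z⟩)/√2, so ⟨+y|ψ⟩ = (-5) / (√2·√17).
P = |-5|² / 34 = 25/34.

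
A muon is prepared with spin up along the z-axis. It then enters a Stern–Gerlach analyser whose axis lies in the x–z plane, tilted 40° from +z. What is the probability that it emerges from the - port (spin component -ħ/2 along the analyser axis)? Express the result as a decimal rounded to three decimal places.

For spin-½, the probability of finding spin-up along an axis at angle θ to the initial spin direction is cos²(θ/2); spin-down is sin²(θ/2).
θ = 40°, so P = sin²(20°) ≈ 0.117.

0.117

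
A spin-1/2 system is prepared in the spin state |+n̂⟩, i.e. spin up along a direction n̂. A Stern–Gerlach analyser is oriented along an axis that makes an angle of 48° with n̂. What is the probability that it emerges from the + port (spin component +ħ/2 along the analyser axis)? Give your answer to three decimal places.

For spin-½, the probability of finding spin-up along an axis at angle θ to the initial spin direction is cos²(θ/2); spin-down is sin²(θ/2).
θ = 48°, so P = cos²(24°) ≈ 0.835.

0.835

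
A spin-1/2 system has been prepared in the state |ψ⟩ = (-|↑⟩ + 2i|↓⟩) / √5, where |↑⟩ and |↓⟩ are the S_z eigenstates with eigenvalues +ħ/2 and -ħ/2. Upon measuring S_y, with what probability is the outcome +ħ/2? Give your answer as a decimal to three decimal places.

0.100

|+y⟩ = (|↑⟩ + i|↓⟩)/√2, so ⟨+y|ψ⟩ = (1) / (√2·√5).
P = |1|² / 10 = 1/10.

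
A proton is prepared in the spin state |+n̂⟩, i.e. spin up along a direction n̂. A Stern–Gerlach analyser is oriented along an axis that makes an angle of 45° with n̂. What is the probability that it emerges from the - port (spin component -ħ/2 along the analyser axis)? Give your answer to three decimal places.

For spin-½, the probability of finding spin-up along an axis at angle θ to the initial spin direction is cos²(θ/2); spin-down is sin²(θ/2).
θ = 45°, so P = sin²(22.5°) ≈ 0.146.

0.146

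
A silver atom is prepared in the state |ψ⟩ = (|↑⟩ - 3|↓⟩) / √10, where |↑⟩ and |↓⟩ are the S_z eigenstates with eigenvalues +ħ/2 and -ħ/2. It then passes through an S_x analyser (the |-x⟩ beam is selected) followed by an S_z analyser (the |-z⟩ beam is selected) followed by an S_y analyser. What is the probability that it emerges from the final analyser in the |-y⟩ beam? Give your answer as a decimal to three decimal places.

First analyser (S_x): P(|-x⟩) = |⟨-x|ψ⟩|² = 16/20.
After stage 1 the state is |-x⟩; P(|-z⟩) = |⟨-z|-x⟩|² = 1/2.
After stage 2 the state is |-z⟩; P(|-y⟩) = |⟨-y|-z⟩|² = 1/2.
Joint probability = 16/20 × 1/2 × 1/2 = 0.200.

0.200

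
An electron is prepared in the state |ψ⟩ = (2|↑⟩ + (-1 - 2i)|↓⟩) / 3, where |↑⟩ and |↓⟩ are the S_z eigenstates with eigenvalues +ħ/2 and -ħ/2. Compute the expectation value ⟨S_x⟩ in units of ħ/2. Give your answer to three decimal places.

-0.444

⟨σ_x⟩ = 2 Re(a* b)/(|a|²+|b|²) with a = 2, b = (-1 - 2i).
a* b = (-2 - 4i), so ⟨σ_x⟩ = -4/9.
⟨S_x⟩ = (ħ/2)·⟨σ_x⟩.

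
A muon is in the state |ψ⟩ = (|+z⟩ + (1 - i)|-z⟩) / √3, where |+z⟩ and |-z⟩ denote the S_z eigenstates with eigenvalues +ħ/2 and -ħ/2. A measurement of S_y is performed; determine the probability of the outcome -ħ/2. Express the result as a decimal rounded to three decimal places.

|-y⟩ = (|+z⟩ - i|-z⟩)/√2, so ⟨-y|ψ⟩ = (2 + i) / (√2·√3).
P = |2 + i|² / 6 = 5/6.

0.833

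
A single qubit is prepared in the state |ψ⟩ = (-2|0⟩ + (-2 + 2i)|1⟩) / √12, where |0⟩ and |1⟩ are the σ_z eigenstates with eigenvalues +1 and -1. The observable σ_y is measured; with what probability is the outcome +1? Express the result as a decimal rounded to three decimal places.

|+y⟩ = (|0⟩ + i|1⟩)/√2, so ⟨+y|ψ⟩ = (2i) / (√2·√12).
P = |2i|² / 24 = 4/24.

0.167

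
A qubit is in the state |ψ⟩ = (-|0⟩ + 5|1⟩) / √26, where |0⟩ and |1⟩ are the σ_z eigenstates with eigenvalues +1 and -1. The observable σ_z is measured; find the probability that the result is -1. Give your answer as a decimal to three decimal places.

The -1 outcome corresponds to |1⟩. Its amplitude in |ψ⟩ is 5/√26.
P = |5|² / 26 = 25/26.

0.962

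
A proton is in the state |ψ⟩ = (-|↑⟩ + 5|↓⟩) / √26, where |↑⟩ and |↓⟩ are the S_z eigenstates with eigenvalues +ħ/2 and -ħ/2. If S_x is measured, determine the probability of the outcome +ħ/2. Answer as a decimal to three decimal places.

|+x⟩ = (|↑⟩ + |↓⟩)/√2, so ⟨+x|ψ⟩ = (4) / (√2·√26).
P = |4|² / 52 = 16/52.

0.308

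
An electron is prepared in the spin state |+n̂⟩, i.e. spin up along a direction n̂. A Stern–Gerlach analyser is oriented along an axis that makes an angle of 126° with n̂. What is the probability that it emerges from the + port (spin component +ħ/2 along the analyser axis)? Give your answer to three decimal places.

0.206

For spin-½, the probability of finding spin-up along an axis at angle θ to the initial spin direction is cos²(θ/2); spin-down is sin²(θ/2).
θ = 126°, so P = cos²(63°) ≈ 0.206.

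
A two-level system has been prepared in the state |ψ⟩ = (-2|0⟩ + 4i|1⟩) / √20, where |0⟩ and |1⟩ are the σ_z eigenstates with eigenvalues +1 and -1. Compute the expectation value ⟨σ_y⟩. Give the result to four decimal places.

-0.8000

⟨σ_y⟩ = 2 Im(a* b)/(|a|²+|b|²) with a = -2, b = 4i.
a* b = -8i, so ⟨σ_y⟩ = -16/20.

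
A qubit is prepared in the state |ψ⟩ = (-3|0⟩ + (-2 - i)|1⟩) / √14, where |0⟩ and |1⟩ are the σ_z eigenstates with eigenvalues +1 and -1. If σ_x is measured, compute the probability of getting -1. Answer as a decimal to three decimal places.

0.071

|-x⟩ = (|0⟩ - |1⟩)/√2, so ⟨-x|ψ⟩ = (-1 + i) / (√2·√14).
P = |-1 + i|² / 28 = 2/28.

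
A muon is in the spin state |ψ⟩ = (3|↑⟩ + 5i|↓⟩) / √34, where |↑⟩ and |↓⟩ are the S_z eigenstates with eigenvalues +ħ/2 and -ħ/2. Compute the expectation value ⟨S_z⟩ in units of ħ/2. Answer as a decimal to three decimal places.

-0.471

⟨σ_z⟩ = |a|² - |b|² divided by |a|²+|b|², with a, b the |↑⟩, |↓⟩ amplitudes.
= (9 - 25)/34 = -16/34.
⟨S_z⟩ = (ħ/2)·⟨σ_z⟩.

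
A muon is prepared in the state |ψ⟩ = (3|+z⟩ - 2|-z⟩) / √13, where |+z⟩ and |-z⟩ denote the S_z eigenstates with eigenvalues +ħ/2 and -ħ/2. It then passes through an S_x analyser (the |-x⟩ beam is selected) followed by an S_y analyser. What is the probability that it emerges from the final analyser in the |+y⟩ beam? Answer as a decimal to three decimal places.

0.481

First analyser (S_x): P(|-x⟩) = |⟨-x|ψ⟩|² = 25/26.
After stage 1 the state is |-x⟩; P(|+y⟩) = |⟨+y|-x⟩|² = 1/2.
Joint probability = 25/26 × 1/2 = 0.481.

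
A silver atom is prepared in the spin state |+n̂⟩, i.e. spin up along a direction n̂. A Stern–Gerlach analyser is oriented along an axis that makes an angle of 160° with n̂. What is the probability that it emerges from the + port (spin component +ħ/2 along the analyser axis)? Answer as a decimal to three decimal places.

For spin-½, the probability of finding spin-up along an axis at angle θ to the initial spin direction is cos²(θ/2); spin-down is sin²(θ/2).
θ = 160°, so P = cos²(80°) ≈ 0.030.

0.030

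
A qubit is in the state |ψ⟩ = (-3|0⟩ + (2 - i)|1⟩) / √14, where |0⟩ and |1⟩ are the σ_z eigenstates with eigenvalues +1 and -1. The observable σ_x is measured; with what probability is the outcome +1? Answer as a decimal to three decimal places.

|+x⟩ = (|0⟩ + |1⟩)/√2, so ⟨+x|ψ⟩ = (-1 - i) / (√2·√14).
P = |-1 - i|² / 28 = 2/28.

0.071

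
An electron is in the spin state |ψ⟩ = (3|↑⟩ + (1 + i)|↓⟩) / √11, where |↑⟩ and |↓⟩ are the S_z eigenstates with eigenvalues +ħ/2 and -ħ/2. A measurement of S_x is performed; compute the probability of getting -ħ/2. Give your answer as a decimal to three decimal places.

0.227

|-x⟩ = (|↑⟩ - |↓⟩)/√2, so ⟨-x|ψ⟩ = (2 - i) / (√2·√11).
P = |2 - i|² / 22 = 5/22.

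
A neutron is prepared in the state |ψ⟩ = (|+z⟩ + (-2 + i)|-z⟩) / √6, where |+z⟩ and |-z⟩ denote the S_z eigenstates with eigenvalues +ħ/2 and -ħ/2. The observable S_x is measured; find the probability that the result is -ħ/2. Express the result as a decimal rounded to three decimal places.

|-x⟩ = (|+z⟩ - |-z⟩)/√2, so ⟨-x|ψ⟩ = (3 - i) / (√2·√6).
P = |3 - i|² / 12 = 10/12.

0.833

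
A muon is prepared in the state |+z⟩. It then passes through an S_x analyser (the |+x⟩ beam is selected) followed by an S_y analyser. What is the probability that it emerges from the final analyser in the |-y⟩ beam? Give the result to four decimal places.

0.2500

First analyser (S_x): from |+z⟩, P(|+x⟩) = 1/2.
After stage 1 the state is |+x⟩; P(|-y⟩) = |⟨-y|+x⟩|² = 1/2.
Joint probability = 1/2 × 1/2 = 0.2500.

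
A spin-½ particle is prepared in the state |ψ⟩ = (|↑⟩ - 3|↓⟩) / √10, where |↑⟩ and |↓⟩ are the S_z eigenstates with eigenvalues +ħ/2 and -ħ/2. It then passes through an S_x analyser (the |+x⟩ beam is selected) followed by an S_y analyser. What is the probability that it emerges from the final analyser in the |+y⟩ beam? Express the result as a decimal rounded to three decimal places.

0.100

First analyser (S_x): P(|+x⟩) = |⟨+x|ψ⟩|² = 4/20.
After stage 1 the state is |+x⟩; P(|+y⟩) = |⟨+y|+x⟩|² = 1/2.
Joint probability = 4/20 × 1/2 = 0.100.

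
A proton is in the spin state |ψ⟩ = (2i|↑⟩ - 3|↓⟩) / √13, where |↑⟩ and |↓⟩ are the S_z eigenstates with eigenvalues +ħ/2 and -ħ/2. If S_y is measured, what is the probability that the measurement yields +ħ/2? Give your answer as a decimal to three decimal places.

|+y⟩ = (|↑⟩ + i|↓⟩)/√2, so ⟨+y|ψ⟩ = (5i) / (√2·√13).
P = |5i|² / 26 = 25/26.

0.962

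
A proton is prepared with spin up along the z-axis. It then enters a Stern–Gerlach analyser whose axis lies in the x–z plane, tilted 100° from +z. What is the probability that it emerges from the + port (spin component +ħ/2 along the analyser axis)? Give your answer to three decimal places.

0.413

For spin-½, the probability of finding spin-up along an axis at angle θ to the initial spin direction is cos²(θ/2); spin-down is sin²(θ/2).
θ = 100°, so P = cos²(50°) ≈ 0.413.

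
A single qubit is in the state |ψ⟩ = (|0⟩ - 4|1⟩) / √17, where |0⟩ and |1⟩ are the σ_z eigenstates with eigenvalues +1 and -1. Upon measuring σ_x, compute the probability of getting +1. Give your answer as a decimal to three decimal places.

0.265

|+x⟩ = (|0⟩ + |1⟩)/√2, so ⟨+x|ψ⟩ = (-3) / (√2·√17).
P = |-3|² / 34 = 9/34.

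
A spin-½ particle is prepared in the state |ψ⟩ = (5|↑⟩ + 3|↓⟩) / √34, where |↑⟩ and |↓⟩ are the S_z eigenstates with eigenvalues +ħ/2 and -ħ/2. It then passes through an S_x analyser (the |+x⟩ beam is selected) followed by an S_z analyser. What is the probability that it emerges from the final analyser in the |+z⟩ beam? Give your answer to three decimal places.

First analyser (S_x): P(|+x⟩) = |⟨+x|ψ⟩|² = 64/68.
After stage 1 the state is |+x⟩; P(|+z⟩) = |⟨+z|+x⟩|² = 1/2.
Joint probability = 64/68 × 1/2 = 0.471.

0.471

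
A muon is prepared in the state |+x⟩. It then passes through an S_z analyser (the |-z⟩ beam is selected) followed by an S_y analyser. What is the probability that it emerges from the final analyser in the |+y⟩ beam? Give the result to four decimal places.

First analyser (S_z): from |+x⟩, P(|-z⟩) = 1/2.
After stage 1 the state is |-z⟩; P(|+y⟩) = |⟨+y|-z⟩|² = 1/2.
Joint probability = 1/2 × 1/2 = 0.2500.

0.2500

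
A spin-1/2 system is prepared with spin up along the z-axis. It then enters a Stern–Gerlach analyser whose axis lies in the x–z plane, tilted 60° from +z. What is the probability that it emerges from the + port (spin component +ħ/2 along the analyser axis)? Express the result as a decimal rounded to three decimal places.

For spin-½, the probability of finding spin-up along an axis at angle θ to the initial spin direction is cos²(θ/2); spin-down is sin²(θ/2).
θ = 60°, so P = cos²(30°) ≈ 0.750.

0.750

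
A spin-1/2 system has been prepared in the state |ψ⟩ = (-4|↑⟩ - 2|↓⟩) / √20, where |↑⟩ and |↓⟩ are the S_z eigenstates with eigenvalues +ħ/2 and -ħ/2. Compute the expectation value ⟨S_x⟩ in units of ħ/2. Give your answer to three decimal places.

0.800

⟨σ_x⟩ = 2 Re(a* b)/(|a|²+|b|²) with a = -4, b = -2.
a* b = 8, so ⟨σ_x⟩ = 16/20.
⟨S_x⟩ = (ħ/2)·⟨σ_x⟩.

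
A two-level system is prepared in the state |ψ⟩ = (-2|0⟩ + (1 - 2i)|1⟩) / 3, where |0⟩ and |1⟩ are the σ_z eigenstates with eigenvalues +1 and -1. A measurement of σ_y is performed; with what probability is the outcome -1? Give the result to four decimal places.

0.0556

|-y⟩ = (|0⟩ - i|1⟩)/√2, so ⟨-y|ψ⟩ = (i) / (√2·3).
P = |i|² / 18 = 1/18.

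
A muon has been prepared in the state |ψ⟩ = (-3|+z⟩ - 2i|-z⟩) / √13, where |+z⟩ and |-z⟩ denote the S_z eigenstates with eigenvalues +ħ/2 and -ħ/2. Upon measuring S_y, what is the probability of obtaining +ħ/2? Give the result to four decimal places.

|+y⟩ = (|+z⟩ + i|-z⟩)/√2, so ⟨+y|ψ⟩ = (-5) / (√2·√13).
P = |-5|² / 26 = 25/26.

0.9615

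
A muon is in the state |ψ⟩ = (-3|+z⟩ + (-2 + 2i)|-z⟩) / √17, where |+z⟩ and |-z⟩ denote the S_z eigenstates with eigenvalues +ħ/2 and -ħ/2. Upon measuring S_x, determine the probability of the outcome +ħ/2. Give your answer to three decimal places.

|+x⟩ = (|+z⟩ + |-z⟩)/√2, so ⟨+x|ψ⟩ = (-5 + 2i) / (√2·√17).
P = |-5 + 2i|² / 34 = 29/34.

0.853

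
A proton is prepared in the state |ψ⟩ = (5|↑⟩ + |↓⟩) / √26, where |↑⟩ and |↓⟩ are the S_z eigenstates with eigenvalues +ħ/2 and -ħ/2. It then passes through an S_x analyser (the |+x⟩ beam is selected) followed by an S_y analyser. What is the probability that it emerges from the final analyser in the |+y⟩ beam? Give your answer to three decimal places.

0.346

First analyser (S_x): P(|+x⟩) = |⟨+x|ψ⟩|² = 36/52.
After stage 1 the state is |+x⟩; P(|+y⟩) = |⟨+y|+x⟩|² = 1/2.
Joint probability = 36/52 × 1/2 = 0.346.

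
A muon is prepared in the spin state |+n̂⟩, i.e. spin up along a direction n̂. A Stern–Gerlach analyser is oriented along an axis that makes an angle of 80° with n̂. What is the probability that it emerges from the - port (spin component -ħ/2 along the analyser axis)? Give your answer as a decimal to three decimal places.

For spin-½, the probability of finding spin-up along an axis at angle θ to the initial spin direction is cos²(θ/2); spin-down is sin²(θ/2).
θ = 80°, so P = sin²(40°) ≈ 0.413.

0.413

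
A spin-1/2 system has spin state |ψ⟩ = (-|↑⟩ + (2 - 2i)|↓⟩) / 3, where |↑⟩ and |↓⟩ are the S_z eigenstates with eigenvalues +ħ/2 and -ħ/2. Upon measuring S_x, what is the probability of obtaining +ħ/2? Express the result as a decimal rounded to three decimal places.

|+x⟩ = (|↑⟩ + |↓⟩)/√2, so ⟨+x|ψ⟩ = (1 - 2i) / (√2·3).
P = |1 - 2i|² / 18 = 5/18.

0.278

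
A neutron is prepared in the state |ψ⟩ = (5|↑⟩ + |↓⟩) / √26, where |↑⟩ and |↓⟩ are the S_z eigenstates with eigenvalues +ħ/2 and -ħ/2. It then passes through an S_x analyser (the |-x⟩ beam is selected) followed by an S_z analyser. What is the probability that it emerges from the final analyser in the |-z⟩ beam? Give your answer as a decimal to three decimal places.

First analyser (S_x): P(|-x⟩) = |⟨-x|ψ⟩|² = 16/52.
After stage 1 the state is |-x⟩; P(|-z⟩) = |⟨-z|-x⟩|² = 1/2.
Joint probability = 16/52 × 1/2 = 0.154.

0.154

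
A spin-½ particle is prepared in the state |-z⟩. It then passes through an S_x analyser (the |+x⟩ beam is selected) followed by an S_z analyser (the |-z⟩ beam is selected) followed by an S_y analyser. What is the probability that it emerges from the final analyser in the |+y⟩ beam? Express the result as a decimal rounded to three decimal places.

First analyser (S_x): from |-z⟩, P(|+x⟩) = 1/2.
After stage 1 the state is |+x⟩; P(|-z⟩) = |⟨-z|+x⟩|² = 1/2.
After stage 2 the state is |-z⟩; P(|+y⟩) = |⟨+y|-z⟩|² = 1/2.
Joint probability = 1/2 × 1/2 × 1/2 = 0.125.

0.125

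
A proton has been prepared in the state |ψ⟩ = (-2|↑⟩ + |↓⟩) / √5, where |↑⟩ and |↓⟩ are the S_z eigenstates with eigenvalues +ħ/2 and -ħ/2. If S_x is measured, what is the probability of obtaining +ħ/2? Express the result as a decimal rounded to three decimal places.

0.100

|+x⟩ = (|↑⟩ + |↓⟩)/√2, so ⟨+x|ψ⟩ = (-1) / (√2·√5).
P = |-1|² / 10 = 1/10.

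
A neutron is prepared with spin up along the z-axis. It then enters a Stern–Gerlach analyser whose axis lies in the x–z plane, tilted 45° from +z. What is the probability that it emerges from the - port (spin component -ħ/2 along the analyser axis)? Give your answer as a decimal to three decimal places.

For spin-½, the probability of finding spin-up along an axis at angle θ to the initial spin direction is cos²(θ/2); spin-down is sin²(θ/2).
θ = 45°, so P = sin²(22.5°) ≈ 0.146.

0.146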